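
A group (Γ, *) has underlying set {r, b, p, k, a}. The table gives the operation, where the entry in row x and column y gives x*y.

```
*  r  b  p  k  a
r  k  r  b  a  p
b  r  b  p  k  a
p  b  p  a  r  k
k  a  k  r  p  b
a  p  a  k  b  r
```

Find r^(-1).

p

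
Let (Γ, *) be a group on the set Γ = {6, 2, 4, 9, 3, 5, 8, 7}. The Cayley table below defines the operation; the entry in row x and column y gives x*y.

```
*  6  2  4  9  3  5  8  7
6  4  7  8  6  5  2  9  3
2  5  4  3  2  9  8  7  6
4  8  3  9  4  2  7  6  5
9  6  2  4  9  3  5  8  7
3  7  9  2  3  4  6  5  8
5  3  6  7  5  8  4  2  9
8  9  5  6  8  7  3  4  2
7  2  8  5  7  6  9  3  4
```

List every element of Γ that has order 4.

Identity is 9. Compute the order of each non-identity element by repeated multiplication:
  6: 6 → 4 → 8 → 9  (order 4)
  2: 2 → 4 → 3 → 9  (order 4)
  4: 4 → 9  (order 2)
  3: 3 → 4 → 2 → 9  (order 4)
  5: 5 → 4 → 7 → 9  (order 4)
  8: 8 → 4 → 6 → 9  (order 4)
  7: 7 → 4 → 5 → 9  (order 4)
Elements of order 4: {2, 3, 5, 6, 7, 8}.

{2, 3, 5, 6, 7, 8}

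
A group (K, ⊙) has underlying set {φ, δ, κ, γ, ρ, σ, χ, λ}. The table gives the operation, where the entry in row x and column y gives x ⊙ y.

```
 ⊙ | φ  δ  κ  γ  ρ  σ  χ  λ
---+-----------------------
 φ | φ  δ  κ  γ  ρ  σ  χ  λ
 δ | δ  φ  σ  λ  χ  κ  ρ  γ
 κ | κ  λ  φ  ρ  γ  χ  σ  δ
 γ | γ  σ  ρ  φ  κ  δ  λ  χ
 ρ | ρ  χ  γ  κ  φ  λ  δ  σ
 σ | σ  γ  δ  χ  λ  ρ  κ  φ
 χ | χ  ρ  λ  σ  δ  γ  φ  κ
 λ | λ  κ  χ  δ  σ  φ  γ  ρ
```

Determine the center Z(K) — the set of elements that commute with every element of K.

{ρ, φ}

An element z is central iff its row equals its column in the table.
For κ: κ ⊙ σ = χ ≠ δ = σ ⊙ κ, so κ ∉ Z.
Checking each element this way leaves Z(K) = {ρ, φ}.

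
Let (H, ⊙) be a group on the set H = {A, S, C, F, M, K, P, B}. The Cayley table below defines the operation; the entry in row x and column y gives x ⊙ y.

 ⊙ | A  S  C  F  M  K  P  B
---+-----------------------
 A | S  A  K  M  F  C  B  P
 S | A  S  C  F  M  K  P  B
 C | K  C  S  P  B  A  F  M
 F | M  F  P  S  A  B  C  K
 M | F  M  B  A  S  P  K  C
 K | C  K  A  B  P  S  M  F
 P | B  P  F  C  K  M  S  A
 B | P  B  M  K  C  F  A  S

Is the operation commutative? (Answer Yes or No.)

Check whether the table is symmetric across its main diagonal.
Every entry (row x, col y) equals the entry (row y, col x), so H is abelian.
(In fact H ≅ the elementary abelian group (Z_2)^3.)

Yes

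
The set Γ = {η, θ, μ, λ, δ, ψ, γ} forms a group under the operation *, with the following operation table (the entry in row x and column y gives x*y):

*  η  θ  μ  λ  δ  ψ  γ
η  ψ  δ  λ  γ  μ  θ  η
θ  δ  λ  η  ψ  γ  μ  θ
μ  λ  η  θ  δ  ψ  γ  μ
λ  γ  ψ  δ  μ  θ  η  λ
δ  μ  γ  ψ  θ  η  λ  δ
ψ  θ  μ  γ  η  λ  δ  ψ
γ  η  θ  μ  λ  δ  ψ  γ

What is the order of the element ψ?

The identity element is γ (its row matches the header).
ψ^1 = ψ
ψ^2 = ψ*ψ = δ
ψ^3 = δ*ψ = λ
ψ^4 = λ*ψ = η
ψ^5 = η*ψ = θ
ψ^6 = θ*ψ = μ
ψ^7 = μ*ψ = γ
The first power of ψ equal to the identity is ψ^7, so ord(ψ) = 7.
(Structurally, Γ here is isomorphic to the cyclic group Z_7.)

7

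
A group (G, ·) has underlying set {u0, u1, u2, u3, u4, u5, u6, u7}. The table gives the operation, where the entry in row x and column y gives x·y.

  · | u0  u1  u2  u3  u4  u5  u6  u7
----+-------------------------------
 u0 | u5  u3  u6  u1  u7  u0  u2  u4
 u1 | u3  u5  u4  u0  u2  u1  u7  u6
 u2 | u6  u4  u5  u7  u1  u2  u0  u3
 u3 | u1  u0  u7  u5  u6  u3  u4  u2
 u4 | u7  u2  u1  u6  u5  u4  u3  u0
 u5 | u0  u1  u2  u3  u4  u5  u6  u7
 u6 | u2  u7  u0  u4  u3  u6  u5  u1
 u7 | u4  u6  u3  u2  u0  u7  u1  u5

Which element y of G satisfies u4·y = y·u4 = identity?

u4

First locate the identity: row u5 matches the header, so u5 is the identity.
Scan row u4 for u5: u4·u4 = u5. Hence u4^(-1) = u4.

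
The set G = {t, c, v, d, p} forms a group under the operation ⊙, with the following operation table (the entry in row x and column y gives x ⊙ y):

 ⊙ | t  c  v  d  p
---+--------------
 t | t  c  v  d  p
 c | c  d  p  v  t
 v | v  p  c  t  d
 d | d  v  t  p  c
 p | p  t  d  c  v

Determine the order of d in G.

5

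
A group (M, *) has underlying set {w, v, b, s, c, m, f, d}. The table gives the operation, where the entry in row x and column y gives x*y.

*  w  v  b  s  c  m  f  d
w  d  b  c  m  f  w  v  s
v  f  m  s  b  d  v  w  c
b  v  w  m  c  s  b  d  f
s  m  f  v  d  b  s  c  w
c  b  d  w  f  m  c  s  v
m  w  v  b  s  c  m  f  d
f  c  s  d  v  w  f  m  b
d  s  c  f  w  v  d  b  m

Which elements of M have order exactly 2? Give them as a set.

Identity is m. Compute the order of each non-identity element by repeated multiplication:
  w: w → d → s → m  (order 4)
  v: v → m  (order 2)
  b: b → m  (order 2)
  s: s → d → w → m  (order 4)
  c: c → m  (order 2)
  f: f → m  (order 2)
  d: d → m  (order 2)
Elements of order 2: {b, c, d, f, v}.

{b, c, d, f, v}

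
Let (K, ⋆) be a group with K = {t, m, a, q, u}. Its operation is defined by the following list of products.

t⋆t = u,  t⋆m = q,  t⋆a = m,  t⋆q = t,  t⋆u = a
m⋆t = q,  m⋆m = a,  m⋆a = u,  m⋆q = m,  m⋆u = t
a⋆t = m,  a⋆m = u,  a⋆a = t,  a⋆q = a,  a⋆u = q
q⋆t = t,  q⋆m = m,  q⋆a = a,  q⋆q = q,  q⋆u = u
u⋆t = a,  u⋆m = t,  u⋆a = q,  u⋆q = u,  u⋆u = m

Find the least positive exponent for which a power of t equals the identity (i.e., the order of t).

The identity element is q (its row matches the header).
t^1 = t
t^2 = t ⋆ t = u
t^3 = u ⋆ t = a
t^4 = a ⋆ t = m
t^5 = m ⋆ t = q
The first power of t equal to the identity is t^5, so ord(t) = 5.

5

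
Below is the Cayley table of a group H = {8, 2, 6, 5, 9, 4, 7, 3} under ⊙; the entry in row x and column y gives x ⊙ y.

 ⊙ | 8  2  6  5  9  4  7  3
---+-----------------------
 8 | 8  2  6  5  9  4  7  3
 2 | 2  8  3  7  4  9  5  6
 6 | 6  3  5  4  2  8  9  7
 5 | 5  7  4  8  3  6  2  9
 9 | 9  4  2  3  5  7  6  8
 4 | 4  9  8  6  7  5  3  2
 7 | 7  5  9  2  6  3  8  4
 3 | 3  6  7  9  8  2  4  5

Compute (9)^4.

8

9^1 = 9
9^2 = 9 ⊙ 9 = 5
9^3 = 5 ⊙ 9 = 3
9^4 = 3 ⊙ 9 = 8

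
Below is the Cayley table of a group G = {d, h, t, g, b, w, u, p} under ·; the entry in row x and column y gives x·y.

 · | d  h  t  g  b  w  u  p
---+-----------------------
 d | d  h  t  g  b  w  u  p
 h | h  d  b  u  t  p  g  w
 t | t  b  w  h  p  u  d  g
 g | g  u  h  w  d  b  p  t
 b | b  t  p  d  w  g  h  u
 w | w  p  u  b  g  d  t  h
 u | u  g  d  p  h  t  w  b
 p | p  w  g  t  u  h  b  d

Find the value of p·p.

d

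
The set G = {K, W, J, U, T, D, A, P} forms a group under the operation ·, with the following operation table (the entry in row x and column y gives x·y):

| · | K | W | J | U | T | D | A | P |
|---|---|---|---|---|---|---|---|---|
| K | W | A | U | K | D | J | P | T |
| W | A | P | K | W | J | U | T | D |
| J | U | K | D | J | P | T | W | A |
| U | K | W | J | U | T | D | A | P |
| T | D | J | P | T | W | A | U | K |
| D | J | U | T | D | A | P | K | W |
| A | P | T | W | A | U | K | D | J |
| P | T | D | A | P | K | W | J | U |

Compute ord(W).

4

The identity element is U (its row matches the header).
W^1 = W
W^2 = W·W = P
W^3 = P·W = D
W^4 = D·W = U
The first power of W equal to the identity is W^4, so ord(W) = 4.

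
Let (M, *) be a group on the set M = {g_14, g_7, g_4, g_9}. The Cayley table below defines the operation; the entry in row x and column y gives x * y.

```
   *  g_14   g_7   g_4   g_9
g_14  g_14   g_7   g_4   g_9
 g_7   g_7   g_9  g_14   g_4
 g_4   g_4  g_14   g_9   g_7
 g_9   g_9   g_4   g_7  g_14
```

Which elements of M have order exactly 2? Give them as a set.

{g_9}

Identity is g_14. Compute the order of each non-identity element by repeated multiplication:
  g_7: g_7 → g_9 → g_4 → g_14  (order 4)
  g_4: g_4 → g_9 → g_7 → g_14  (order 4)
  g_9: g_9 → g_14  (order 2)
Elements of order 2: {g_9}.
(Structurally, M here is isomorphic to the cyclic group Z_4.)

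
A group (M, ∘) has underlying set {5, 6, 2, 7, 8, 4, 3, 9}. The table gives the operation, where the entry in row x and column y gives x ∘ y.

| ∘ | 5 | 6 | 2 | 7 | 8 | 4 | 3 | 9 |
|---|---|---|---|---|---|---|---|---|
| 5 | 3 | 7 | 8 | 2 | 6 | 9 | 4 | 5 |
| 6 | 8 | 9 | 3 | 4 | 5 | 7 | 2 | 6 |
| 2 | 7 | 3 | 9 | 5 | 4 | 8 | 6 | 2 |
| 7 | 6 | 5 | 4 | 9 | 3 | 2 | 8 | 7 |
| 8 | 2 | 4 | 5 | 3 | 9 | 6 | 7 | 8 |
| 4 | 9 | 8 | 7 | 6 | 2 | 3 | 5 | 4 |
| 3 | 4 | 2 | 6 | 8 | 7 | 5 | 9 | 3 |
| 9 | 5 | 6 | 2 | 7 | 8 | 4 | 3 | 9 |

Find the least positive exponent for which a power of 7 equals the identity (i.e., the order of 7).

The identity element is 9 (its row matches the header).
7^1 = 7
7^2 = 7 ∘ 7 = 9
The first power of 7 equal to the identity is 7^2, so ord(7) = 2.

2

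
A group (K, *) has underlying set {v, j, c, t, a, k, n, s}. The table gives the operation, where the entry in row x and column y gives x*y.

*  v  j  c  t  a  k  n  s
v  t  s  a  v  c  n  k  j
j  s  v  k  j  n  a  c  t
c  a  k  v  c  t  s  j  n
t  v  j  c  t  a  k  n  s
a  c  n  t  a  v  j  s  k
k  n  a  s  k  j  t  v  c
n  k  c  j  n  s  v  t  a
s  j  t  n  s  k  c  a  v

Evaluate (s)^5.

s^1 = s
s^2 = s*s = v
s^3 = v*s = j
s^4 = j*s = t
s^5 = t*s = s

s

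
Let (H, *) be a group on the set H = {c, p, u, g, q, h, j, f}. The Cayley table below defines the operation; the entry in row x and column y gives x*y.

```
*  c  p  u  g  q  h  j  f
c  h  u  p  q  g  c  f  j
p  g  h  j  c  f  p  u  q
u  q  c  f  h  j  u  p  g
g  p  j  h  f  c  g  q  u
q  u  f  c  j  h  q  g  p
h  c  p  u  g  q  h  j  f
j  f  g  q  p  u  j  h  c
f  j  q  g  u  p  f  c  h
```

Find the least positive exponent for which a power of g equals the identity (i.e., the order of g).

The identity element is h (its row matches the header).
g^1 = g
g^2 = g*g = f
g^3 = f*g = u
g^4 = u*g = h
The first power of g equal to the identity is g^4, so ord(g) = 4.

4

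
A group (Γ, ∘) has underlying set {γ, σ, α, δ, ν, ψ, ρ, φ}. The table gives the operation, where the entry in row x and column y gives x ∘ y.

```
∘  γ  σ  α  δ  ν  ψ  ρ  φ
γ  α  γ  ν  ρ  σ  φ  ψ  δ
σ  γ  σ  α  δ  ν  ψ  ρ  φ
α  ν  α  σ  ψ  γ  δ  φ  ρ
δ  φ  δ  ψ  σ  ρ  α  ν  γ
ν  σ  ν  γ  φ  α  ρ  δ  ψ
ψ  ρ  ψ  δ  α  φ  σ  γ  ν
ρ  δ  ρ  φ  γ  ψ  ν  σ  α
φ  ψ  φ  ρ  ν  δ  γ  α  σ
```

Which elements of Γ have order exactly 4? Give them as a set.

Identity is σ. Compute the order of each non-identity element by repeated multiplication:
  γ: γ → α → ν → σ  (order 4)
  α: α → σ  (order 2)
  δ: δ → σ  (order 2)
  ν: ν → α → γ → σ  (order 4)
  ψ: ψ → σ  (order 2)
  ρ: ρ → σ  (order 2)
  φ: φ → σ  (order 2)
Elements of order 4: {γ, ν}.

{γ, ν}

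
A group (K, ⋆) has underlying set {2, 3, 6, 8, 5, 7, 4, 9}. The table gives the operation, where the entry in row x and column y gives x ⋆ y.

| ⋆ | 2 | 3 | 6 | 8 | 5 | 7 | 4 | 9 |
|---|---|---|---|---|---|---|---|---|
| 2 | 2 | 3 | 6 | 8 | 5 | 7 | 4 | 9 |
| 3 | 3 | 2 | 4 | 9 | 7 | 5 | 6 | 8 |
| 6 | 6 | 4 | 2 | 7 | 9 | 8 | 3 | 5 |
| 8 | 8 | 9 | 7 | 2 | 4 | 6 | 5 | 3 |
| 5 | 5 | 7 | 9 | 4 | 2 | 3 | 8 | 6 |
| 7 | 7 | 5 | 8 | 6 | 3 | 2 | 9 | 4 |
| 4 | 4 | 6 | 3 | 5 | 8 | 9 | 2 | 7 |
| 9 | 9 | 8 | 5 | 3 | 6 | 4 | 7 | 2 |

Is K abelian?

Check whether the table is symmetric across its main diagonal.
Every entry (row x, col y) equals the entry (row y, col x), so K is abelian.

Yes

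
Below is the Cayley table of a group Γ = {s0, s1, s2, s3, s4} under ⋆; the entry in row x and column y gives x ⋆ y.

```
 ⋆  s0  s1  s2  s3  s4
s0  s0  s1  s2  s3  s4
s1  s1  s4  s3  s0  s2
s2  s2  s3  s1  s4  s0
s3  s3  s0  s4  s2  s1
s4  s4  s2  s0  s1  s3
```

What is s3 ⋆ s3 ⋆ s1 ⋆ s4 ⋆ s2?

s3 ⋆ s3 = s2
s2 ⋆ s1 = s3
s3 ⋆ s4 = s1
s1 ⋆ s2 = s3

s3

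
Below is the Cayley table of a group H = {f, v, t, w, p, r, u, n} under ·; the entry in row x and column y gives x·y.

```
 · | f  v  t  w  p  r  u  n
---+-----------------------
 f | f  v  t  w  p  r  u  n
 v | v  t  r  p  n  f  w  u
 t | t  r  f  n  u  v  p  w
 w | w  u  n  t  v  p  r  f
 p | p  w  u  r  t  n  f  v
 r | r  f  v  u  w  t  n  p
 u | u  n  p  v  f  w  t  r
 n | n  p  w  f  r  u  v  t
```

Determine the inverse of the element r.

v

First locate the identity: row f matches the header, so f is the identity.
Scan row r for f: r·v = f. Hence r^(-1) = v.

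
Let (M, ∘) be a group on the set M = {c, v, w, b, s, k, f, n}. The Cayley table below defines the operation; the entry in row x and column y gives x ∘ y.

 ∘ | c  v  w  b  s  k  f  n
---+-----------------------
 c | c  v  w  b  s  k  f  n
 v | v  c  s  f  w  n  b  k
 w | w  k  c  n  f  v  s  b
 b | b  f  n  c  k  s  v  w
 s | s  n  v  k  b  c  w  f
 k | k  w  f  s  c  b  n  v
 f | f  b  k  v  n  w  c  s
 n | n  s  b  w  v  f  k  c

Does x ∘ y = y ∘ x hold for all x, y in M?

No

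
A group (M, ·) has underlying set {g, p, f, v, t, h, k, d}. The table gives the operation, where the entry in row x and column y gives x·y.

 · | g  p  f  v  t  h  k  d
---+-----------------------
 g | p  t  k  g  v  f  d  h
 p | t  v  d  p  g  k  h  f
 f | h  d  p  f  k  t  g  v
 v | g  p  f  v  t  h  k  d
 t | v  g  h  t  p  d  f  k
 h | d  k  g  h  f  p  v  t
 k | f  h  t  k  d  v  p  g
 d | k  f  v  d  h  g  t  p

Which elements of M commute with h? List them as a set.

Compare row h with column h entry by entry.
k·h = v = h·k, so k commutes with h.
g·h = f but h·g = d, so g does not.
Collecting the elements that commute with h: C(h) = {h, k, p, v}.

{h, k, p, v}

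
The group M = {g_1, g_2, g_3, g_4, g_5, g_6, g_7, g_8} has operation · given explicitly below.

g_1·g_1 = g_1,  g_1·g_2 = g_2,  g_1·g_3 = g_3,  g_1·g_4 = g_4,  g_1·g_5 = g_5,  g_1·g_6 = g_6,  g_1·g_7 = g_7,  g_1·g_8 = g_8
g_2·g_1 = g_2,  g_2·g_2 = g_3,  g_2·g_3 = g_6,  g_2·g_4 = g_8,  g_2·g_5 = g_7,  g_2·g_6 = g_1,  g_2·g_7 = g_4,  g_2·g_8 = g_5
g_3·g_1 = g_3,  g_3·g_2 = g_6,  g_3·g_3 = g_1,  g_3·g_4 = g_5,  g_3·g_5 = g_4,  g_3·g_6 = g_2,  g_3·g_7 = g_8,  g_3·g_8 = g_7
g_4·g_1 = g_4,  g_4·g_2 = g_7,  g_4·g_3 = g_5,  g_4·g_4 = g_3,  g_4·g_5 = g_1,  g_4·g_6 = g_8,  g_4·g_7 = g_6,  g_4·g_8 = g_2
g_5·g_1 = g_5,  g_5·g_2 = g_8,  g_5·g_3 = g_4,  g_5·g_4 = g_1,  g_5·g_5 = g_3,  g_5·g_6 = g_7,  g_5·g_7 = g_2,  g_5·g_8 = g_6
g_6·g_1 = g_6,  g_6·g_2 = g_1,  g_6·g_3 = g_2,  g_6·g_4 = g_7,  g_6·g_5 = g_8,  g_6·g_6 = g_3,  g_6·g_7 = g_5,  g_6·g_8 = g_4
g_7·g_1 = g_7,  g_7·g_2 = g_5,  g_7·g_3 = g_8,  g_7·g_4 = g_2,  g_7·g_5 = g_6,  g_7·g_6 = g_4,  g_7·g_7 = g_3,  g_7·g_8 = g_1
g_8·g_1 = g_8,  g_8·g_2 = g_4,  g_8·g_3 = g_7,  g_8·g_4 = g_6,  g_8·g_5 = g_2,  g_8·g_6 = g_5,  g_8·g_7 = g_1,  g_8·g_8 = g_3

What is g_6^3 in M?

g_6^1 = g_6
g_6^2 = g_6·g_6 = g_3
g_6^3 = g_3·g_6 = g_2

g_2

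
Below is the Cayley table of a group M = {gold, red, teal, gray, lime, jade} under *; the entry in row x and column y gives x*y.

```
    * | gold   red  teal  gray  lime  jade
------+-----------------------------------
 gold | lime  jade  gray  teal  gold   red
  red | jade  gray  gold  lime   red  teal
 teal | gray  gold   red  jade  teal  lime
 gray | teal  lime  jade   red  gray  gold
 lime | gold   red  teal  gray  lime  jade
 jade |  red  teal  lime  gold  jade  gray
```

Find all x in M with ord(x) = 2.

Identity is lime. Compute the order of each non-identity element by repeated multiplication:
  gold: gold → lime  (order 2)
  red: red → gray → lime  (order 3)
  teal: teal → red → gold → gray → jade → lime  (order 6)
  gray: gray → red → lime  (order 3)
  jade: jade → gray → gold → red → teal → lime  (order 6)
Elements of order 2: {gold}.

{gold}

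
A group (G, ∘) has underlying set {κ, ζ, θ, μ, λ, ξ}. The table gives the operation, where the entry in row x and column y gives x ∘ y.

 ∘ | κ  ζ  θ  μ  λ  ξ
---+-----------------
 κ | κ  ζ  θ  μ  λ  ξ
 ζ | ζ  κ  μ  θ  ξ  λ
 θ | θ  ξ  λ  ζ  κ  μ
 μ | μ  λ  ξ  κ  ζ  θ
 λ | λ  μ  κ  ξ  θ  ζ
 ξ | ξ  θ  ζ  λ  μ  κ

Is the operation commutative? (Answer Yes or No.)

θ ∘ μ = ζ but μ ∘ θ = ξ.
Since θ and μ do not commute, G is not abelian.

No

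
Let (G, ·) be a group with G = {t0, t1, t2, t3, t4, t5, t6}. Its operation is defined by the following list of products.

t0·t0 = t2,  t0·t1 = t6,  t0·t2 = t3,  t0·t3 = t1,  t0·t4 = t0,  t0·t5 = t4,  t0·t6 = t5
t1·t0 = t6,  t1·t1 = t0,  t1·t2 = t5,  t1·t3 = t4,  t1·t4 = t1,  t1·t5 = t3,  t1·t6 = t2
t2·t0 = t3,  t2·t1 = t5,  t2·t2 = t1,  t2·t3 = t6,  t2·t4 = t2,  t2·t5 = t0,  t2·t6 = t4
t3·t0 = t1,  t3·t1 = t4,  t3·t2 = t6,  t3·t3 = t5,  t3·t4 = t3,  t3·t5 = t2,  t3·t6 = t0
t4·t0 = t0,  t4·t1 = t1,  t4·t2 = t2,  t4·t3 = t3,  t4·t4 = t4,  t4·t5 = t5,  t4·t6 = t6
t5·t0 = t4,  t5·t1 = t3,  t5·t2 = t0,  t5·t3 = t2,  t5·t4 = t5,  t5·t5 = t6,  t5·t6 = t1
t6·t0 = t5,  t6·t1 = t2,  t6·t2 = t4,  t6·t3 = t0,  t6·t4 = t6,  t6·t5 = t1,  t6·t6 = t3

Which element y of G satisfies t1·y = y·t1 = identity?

First locate the identity: row t4 matches the header, so t4 is the identity.
Scan row t1 for t4: t1·t3 = t4. Hence t1^(-1) = t3.
(Structurally, G here is isomorphic to the cyclic group Z_7.)

t3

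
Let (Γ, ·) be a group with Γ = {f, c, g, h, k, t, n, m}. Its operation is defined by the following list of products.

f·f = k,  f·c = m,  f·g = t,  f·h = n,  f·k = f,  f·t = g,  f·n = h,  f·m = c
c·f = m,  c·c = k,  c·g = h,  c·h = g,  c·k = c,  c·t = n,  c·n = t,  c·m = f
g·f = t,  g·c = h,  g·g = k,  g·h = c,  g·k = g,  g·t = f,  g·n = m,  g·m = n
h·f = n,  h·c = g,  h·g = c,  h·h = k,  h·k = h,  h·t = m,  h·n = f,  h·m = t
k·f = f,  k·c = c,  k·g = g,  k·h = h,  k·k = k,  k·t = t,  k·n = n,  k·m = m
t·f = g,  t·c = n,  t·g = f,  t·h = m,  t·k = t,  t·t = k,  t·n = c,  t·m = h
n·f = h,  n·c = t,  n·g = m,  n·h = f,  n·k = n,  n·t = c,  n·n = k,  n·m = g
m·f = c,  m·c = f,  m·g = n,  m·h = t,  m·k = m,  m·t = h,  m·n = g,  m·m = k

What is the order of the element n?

The identity element is k (its row matches the header).
n^1 = n
n^2 = n·n = k
The first power of n equal to the identity is n^2, so ord(n) = 2.

2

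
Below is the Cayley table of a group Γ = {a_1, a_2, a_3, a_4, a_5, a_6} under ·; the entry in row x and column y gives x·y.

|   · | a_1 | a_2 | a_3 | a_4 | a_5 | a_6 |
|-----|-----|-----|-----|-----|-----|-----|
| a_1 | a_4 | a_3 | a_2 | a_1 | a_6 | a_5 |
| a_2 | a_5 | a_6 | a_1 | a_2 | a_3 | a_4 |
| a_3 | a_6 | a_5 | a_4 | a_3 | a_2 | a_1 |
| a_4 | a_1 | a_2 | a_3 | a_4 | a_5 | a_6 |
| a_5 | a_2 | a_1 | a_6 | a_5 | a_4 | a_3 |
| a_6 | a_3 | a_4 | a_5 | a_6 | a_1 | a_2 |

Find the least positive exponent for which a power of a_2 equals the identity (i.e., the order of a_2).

3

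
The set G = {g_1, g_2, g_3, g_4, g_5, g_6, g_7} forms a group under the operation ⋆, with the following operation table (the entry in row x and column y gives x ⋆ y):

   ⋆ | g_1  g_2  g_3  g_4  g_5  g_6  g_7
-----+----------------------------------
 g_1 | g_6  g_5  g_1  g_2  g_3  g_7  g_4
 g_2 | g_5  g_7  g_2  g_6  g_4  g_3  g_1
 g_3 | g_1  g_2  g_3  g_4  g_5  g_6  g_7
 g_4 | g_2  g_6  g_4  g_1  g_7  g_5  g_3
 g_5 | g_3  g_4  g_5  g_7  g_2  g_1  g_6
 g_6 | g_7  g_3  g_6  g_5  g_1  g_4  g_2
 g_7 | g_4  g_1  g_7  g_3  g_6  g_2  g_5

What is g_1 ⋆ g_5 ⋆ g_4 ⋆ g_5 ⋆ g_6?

g_2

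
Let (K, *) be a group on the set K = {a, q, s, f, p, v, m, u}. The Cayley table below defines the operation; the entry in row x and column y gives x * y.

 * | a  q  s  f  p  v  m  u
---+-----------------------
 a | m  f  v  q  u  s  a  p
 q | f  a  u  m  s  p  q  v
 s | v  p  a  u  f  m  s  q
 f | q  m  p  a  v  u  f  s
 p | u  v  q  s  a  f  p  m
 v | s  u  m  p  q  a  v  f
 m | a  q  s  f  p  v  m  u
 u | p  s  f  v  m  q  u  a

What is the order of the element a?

The identity element is m (its row matches the header).
a^1 = a
a^2 = a * a = m
The first power of a equal to the identity is a^2, so ord(a) = 2.

2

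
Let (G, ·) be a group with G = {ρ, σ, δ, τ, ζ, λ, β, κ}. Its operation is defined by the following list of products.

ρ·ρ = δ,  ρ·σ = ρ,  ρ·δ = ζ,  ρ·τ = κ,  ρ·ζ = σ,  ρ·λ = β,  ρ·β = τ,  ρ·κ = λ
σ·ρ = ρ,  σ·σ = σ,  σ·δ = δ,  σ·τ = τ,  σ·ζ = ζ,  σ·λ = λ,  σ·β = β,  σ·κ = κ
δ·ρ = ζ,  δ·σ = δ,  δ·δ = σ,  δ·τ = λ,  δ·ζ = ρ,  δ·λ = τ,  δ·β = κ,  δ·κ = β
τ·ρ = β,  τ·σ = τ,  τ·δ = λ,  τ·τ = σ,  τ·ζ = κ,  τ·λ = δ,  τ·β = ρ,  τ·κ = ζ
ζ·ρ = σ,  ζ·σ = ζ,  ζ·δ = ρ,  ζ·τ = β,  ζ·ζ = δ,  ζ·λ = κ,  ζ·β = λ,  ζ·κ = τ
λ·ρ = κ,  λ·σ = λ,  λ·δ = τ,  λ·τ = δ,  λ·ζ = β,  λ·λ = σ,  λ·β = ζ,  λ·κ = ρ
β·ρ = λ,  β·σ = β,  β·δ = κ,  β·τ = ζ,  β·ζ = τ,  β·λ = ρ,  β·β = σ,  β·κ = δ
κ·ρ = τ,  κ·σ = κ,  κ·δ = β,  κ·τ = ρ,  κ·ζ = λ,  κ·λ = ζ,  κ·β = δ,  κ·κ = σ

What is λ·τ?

Read row λ, column τ: λ·τ = δ.
(Structurally, G here is isomorphic to the dihedral group D_4.)

δ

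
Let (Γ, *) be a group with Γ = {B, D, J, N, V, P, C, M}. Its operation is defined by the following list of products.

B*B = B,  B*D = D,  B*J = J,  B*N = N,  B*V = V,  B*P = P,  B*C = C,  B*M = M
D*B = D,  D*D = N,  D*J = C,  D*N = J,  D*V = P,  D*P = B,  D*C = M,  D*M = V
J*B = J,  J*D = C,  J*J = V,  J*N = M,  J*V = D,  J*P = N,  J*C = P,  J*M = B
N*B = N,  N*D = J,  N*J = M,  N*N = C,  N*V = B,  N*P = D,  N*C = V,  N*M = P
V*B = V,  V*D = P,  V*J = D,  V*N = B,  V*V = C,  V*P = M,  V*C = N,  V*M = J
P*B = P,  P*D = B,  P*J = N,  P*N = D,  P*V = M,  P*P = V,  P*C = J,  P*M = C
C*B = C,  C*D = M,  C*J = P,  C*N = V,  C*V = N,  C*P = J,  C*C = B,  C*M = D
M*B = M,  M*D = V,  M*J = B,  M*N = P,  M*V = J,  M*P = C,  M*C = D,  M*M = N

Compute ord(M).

8

The identity element is B (its row matches the header).
M^1 = M
M^2 = M * M = N
M^3 = N * M = P
M^4 = P * M = C
M^5 = C * M = D
M^6 = D * M = V
M^7 = V * M = J
M^8 = J * M = B
The first power of M equal to the identity is M^8, so ord(M) = 8.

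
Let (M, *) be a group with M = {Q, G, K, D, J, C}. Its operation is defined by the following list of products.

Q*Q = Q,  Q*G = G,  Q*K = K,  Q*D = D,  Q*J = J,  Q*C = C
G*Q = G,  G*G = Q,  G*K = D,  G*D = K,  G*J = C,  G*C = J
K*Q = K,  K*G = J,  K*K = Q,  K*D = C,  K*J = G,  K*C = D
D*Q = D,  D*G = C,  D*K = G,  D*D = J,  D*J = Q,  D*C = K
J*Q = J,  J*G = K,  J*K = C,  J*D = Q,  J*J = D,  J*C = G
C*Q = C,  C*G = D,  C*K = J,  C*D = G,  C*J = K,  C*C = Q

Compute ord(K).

2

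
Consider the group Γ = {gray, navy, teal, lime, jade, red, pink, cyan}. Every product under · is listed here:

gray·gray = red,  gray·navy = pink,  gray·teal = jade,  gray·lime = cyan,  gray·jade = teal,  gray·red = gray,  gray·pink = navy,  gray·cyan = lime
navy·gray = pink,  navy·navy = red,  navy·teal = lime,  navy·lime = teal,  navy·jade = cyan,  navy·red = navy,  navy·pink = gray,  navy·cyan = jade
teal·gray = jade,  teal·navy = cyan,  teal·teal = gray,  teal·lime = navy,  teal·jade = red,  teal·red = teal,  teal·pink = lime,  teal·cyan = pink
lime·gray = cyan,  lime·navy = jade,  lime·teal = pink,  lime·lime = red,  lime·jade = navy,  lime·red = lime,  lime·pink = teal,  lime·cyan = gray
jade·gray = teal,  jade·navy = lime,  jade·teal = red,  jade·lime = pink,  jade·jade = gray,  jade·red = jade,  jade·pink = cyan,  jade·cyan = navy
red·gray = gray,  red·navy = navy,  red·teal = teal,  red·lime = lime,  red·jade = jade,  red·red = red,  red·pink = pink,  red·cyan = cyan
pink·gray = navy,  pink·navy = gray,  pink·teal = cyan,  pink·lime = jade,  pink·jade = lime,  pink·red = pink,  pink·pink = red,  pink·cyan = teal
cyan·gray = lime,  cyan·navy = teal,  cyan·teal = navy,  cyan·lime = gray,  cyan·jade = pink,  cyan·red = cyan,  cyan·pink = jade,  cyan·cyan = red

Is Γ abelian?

No

jade·lime = pink but lime·jade = navy.
Since jade and lime do not commute, Γ is not abelian.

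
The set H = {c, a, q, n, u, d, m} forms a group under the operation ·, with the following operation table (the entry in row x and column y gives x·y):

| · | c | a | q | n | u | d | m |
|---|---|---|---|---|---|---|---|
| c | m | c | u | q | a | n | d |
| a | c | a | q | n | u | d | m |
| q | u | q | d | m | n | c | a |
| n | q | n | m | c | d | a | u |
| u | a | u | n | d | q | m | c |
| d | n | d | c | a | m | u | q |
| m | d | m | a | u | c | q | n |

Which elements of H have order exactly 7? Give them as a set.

Identity is a. Compute the order of each non-identity element by repeated multiplication:
  c: c → m → d → n → q → u → a  (order 7)
  q: q → d → c → u → n → m → a  (order 7)
  n: n → c → q → m → u → d → a  (order 7)
  u: u → q → n → d → m → c → a  (order 7)
  d: d → u → m → q → c → n → a  (order 7)
  m: m → n → u → c → d → q → a  (order 7)
Elements of order 7: {c, d, m, n, q, u}.

{c, d, m, n, q, u}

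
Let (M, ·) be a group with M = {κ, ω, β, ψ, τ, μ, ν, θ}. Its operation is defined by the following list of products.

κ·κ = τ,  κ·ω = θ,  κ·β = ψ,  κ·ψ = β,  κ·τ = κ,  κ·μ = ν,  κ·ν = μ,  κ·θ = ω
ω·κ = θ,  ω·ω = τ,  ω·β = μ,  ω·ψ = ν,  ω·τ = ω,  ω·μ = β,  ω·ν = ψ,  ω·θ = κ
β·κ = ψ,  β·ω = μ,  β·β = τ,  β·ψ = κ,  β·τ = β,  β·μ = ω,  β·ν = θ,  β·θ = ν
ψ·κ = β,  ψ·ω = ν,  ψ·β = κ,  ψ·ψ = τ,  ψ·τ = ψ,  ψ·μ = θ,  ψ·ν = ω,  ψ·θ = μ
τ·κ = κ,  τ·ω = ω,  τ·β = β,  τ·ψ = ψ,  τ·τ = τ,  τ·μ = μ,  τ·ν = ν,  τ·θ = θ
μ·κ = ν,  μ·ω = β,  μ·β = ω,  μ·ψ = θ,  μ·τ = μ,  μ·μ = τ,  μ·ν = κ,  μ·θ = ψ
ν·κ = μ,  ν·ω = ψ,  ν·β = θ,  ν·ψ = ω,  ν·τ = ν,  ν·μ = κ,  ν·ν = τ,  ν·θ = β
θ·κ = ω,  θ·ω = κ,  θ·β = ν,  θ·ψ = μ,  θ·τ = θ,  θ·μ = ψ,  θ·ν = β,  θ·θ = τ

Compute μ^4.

μ^1 = μ
μ^2 = μ·μ = τ
μ^3 = τ·μ = μ
μ^4 = μ·μ = τ

τ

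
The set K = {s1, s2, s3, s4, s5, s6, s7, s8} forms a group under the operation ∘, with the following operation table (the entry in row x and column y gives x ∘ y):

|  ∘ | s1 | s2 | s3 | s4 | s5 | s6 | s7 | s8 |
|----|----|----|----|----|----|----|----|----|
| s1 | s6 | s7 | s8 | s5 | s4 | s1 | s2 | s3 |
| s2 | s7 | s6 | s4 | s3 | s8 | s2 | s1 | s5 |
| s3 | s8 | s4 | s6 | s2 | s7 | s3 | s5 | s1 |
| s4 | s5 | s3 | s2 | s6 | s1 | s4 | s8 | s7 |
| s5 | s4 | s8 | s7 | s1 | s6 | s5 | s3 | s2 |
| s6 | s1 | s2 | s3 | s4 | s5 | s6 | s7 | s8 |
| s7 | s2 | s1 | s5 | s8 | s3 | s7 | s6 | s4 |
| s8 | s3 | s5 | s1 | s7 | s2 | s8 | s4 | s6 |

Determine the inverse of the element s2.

s2

First locate the identity: row s6 matches the header, so s6 is the identity.
Scan row s2 for s6: s2 ∘ s2 = s6. Hence s2^(-1) = s2.
(Structurally, K here is isomorphic to the elementary abelian group (Z_2)^3.)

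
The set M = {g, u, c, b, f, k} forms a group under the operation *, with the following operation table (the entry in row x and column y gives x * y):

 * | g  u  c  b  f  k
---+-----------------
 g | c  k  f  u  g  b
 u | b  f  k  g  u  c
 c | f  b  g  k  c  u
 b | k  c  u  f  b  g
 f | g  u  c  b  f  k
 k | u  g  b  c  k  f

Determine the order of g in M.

The identity element is f (its row matches the header).
g^1 = g
g^2 = g * g = c
g^3 = c * g = f
The first power of g equal to the identity is g^3, so ord(g) = 3.

3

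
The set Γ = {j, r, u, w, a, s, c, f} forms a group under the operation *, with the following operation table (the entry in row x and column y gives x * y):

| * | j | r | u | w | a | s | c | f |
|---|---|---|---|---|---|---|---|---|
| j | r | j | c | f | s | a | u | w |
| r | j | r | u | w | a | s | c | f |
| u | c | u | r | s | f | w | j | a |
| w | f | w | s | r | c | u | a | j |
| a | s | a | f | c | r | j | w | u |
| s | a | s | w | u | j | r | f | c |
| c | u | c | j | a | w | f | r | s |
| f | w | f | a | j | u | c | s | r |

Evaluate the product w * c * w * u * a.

s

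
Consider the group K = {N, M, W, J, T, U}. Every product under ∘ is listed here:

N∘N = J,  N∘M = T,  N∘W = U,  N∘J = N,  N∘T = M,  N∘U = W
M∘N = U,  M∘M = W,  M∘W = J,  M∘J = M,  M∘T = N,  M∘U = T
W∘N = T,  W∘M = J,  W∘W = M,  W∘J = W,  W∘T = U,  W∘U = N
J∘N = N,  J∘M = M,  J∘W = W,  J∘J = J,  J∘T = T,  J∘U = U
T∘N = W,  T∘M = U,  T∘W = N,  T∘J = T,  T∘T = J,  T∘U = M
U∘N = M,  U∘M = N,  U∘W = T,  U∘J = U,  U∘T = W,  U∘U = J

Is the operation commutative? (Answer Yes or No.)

No

M ∘ T = N but T ∘ M = U.
Since M and T do not commute, K is not abelian.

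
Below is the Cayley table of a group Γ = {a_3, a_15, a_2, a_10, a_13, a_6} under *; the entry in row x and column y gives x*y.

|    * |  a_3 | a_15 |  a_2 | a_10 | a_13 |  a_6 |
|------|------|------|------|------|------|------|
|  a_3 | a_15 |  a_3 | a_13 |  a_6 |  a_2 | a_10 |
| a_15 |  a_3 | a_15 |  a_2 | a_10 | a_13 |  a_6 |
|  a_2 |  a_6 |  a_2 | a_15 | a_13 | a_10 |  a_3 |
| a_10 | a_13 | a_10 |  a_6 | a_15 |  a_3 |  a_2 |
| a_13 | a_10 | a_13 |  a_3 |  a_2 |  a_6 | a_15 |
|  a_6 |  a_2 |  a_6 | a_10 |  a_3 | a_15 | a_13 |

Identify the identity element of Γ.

a_15

The identity e satisfies e*x = x for all x, so its row in the table reproduces the column headers.
Row a_15 reads: a_3, a_15, a_2, a_10, a_13, a_6 — exactly the header order. So a_15 is the identity.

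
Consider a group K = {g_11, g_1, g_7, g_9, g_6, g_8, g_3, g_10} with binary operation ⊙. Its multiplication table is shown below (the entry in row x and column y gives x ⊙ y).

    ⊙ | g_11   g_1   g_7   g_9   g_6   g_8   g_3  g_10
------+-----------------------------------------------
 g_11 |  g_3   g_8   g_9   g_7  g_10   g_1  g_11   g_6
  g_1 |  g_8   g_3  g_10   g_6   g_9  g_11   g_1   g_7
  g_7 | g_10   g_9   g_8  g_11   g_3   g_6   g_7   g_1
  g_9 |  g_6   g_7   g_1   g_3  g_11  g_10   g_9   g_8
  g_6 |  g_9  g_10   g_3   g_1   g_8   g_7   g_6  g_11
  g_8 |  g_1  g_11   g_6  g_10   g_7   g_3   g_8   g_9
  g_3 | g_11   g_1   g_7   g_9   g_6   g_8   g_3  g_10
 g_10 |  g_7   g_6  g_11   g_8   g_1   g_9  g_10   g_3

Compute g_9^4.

g_9^1 = g_9
g_9^2 = g_9 ⊙ g_9 = g_3
g_9^3 = g_3 ⊙ g_9 = g_9
g_9^4 = g_9 ⊙ g_9 = g_3

g_3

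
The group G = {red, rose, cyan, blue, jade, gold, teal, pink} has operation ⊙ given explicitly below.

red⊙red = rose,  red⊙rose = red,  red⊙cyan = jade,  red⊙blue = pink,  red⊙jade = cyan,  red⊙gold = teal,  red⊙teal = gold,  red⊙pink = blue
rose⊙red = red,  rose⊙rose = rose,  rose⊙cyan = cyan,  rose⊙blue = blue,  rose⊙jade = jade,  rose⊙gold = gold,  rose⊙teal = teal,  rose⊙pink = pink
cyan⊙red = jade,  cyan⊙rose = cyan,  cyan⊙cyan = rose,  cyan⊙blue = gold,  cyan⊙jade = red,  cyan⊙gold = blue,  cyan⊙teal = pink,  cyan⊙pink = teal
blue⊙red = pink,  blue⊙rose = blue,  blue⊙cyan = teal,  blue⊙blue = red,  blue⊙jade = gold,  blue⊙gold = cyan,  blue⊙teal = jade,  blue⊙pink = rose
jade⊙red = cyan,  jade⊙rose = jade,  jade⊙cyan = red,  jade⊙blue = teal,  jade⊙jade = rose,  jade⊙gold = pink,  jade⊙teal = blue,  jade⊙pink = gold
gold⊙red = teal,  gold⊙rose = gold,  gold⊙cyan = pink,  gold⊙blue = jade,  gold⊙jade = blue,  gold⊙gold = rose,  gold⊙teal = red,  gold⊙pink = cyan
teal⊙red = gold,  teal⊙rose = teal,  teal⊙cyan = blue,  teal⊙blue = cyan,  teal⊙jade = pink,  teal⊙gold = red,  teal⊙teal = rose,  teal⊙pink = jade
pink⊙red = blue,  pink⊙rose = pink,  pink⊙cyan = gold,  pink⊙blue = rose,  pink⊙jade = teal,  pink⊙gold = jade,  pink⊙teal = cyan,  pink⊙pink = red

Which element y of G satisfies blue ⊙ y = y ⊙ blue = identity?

pink

First locate the identity: row rose matches the header, so rose is the identity.
Scan row blue for rose: blue ⊙ pink = rose. Hence blue^(-1) = pink.
(Structurally, G here is isomorphic to the dihedral group D_4.)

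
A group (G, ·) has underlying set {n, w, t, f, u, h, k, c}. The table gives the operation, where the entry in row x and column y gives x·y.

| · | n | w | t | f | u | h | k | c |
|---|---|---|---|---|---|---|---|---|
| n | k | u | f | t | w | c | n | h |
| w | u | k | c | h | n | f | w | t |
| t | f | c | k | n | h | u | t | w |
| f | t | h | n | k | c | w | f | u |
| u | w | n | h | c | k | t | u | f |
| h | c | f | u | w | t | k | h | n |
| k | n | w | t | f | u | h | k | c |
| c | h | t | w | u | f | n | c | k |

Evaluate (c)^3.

c^1 = c
c^2 = c·c = k
c^3 = k·c = c
(Structurally, G here is isomorphic to the elementary abelian group (Z_2)^3.)

c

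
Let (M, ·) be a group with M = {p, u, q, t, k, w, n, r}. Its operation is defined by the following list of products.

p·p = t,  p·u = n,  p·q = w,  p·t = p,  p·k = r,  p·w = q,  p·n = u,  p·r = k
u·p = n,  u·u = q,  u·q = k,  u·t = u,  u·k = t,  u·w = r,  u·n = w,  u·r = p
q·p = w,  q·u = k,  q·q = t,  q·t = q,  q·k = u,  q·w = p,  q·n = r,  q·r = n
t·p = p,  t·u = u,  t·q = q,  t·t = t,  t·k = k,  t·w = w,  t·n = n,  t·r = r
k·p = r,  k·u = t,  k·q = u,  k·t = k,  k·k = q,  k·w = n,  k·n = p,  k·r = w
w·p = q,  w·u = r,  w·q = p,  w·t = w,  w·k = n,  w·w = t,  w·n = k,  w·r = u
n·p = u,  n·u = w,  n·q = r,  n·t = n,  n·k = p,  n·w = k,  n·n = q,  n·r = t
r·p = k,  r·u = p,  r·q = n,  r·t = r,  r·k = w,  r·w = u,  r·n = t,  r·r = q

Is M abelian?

Check whether the table is symmetric across its main diagonal.
Every entry (row x, col y) equals the entry (row y, col x), so M is abelian.
(In fact M ≅ Z_2 x Z_4.)

Yes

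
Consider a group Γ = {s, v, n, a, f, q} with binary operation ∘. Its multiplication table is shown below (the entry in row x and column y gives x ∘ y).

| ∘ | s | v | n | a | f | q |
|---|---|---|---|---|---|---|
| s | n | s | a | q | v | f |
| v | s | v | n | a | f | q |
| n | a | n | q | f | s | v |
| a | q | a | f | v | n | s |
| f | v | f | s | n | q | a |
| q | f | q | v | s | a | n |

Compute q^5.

q^1 = q
q^2 = q ∘ q = n
q^3 = n ∘ q = v
q^4 = v ∘ q = q
q^5 = q ∘ q = n

n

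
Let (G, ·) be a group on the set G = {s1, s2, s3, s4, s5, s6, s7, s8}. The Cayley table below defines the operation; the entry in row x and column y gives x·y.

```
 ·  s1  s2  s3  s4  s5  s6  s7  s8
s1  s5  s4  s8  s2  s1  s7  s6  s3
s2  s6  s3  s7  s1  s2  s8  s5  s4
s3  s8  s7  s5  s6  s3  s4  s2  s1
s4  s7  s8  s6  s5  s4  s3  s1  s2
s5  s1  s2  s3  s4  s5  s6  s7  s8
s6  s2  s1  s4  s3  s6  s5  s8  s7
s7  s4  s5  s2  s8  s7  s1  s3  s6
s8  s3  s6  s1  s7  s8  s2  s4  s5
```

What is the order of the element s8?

The identity element is s5 (its row matches the header).
s8^1 = s8
s8^2 = s8·s8 = s5
The first power of s8 equal to the identity is s8^2, so ord(s8) = 2.
(Structurally, G here is isomorphic to the dihedral group D_4.)

2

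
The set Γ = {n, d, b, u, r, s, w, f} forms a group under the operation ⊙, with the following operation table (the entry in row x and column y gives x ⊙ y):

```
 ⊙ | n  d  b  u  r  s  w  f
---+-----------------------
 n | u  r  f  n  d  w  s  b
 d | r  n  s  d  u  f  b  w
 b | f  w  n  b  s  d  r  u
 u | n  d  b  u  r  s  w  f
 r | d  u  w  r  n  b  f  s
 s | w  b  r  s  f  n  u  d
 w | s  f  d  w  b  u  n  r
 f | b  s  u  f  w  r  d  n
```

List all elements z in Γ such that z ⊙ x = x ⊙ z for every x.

An element z is central iff its row equals its column in the table.
For s: s ⊙ f = d ≠ r = f ⊙ s, so s ∉ Z.
Checking each element this way leaves Z(Γ) = {n, u}.

{n, u}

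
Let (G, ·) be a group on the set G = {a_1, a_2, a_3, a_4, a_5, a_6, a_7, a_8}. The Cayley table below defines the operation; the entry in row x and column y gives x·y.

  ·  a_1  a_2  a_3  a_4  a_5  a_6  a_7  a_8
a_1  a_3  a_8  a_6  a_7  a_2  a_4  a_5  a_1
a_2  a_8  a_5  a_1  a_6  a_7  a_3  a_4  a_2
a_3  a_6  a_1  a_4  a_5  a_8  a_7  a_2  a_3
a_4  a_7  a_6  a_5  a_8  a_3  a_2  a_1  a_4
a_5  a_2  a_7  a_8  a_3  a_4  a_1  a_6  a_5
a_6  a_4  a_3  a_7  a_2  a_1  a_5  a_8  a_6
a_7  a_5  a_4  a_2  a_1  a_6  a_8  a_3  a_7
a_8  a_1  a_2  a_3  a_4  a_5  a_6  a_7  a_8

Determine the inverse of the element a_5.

a_3

First locate the identity: row a_8 matches the header, so a_8 is the identity.
Scan row a_5 for a_8: a_5·a_3 = a_8. Hence a_5^(-1) = a_3.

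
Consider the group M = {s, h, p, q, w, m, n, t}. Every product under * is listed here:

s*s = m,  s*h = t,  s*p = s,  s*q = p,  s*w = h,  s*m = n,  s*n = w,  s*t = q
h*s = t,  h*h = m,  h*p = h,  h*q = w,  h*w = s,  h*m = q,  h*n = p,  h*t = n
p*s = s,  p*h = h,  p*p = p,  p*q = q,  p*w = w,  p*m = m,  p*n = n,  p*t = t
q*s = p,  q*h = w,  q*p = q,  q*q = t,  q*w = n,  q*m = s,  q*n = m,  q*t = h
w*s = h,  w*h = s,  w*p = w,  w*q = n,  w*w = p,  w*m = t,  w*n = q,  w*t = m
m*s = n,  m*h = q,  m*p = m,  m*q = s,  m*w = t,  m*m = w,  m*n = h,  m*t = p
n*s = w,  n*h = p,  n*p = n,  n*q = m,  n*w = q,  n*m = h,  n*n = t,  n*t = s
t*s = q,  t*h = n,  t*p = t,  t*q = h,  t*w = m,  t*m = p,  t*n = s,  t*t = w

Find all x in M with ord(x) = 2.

Identity is p. Compute the order of each non-identity element by repeated multiplication:
  s: s → m → n → w → h → t → q → p  (order 8)
  h: h → m → q → w → s → t → n → p  (order 8)
  q: q → t → h → w → n → m → s → p  (order 8)
  w: w → p  (order 2)
  m: m → w → t → p  (order 4)
  n: n → t → s → w → q → m → h → p  (order 8)
  t: t → w → m → p  (order 4)
Elements of order 2: {w}.

{w}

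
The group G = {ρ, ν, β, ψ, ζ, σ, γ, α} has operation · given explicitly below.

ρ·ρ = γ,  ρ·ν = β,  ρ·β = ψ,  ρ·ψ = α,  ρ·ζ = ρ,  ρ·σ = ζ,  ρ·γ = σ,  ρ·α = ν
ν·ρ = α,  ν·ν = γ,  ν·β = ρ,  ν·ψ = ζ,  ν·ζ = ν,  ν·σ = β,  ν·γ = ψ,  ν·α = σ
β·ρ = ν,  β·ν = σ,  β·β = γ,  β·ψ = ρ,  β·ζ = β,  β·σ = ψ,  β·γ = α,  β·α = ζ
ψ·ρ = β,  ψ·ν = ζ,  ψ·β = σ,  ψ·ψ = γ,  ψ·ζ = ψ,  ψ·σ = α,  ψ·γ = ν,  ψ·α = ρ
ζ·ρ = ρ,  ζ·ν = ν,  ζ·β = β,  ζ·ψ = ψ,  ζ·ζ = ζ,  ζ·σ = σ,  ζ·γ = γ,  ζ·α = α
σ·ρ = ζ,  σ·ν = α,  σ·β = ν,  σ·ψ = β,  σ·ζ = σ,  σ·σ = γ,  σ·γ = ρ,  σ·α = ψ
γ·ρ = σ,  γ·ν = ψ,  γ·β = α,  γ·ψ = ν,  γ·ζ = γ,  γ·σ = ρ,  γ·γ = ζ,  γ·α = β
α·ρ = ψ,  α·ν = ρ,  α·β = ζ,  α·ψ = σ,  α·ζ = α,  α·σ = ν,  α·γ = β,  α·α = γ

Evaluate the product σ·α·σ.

α

σ·α = ψ
ψ·σ = α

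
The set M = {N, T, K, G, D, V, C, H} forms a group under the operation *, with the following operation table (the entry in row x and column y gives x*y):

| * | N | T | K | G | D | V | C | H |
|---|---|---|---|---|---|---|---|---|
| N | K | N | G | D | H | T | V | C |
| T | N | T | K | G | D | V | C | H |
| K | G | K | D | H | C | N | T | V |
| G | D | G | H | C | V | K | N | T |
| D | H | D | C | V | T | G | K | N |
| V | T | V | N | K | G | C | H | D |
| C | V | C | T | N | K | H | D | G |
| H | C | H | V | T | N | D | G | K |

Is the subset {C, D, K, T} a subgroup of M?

Yes

{C, D, K, T} contains the identity T.
Checking products: every product of two elements of {C, D, K, T} (read from the table) lies in {C, D, K, T}, so the set is closed.
In a finite group, a nonempty closed subset is a subgroup. So {C, D, K, T} ≤ M.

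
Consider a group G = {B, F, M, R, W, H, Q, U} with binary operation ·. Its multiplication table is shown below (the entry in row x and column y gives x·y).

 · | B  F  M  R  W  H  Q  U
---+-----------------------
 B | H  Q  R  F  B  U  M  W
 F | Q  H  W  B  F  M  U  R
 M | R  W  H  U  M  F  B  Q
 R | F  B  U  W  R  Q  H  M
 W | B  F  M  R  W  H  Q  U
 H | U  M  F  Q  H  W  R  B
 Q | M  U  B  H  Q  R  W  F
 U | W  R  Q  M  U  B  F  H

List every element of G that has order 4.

Identity is W. Compute the order of each non-identity element by repeated multiplication:
  B: B → H → U → W  (order 4)
  F: F → H → M → W  (order 4)
  M: M → H → F → W  (order 4)
  R: R → W  (order 2)
  H: H → W  (order 2)
  Q: Q → W  (order 2)
  U: U → H → B → W  (order 4)
Elements of order 4: {B, F, M, U}.

{B, F, M, U}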